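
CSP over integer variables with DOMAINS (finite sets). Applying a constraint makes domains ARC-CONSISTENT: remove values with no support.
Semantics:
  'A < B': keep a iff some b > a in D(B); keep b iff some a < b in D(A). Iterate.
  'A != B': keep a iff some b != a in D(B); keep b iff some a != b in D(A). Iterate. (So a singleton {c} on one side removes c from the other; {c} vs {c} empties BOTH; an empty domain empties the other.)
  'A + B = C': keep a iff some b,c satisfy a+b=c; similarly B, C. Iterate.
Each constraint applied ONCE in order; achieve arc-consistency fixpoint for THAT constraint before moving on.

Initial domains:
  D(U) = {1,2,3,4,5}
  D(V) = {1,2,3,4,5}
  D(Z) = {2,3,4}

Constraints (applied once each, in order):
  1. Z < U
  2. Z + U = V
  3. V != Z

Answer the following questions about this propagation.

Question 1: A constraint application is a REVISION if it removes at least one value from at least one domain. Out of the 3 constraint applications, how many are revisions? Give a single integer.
Constraint 1 (Z < U) on D(Z)={2,3,4} D(U)={1,2,3,4,5}: U {1,2,3,4,5}->{3,4,5} => REVISION
Constraint 2 (Z + U = V) on D(Z)={2,3,4} D(U)={3,4,5} D(V)={1,2,3,4,5}: Z {2,3,4}->{2}; U {3,4,5}->{3}; V {1,2,3,4,5}->{5} => REVISION
Constraint 3 (V != Z) on D(V)={5} D(Z)={2}: no change => not a revision
Total revisions = 2

Answer: 2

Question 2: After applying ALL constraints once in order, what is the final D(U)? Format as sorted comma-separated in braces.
Answer: {3}

Derivation:
Constraint 1 (Z < U) on D(Z)={2,3,4} D(U)={1,2,3,4,5}: U {1,2,3,4,5}->{3,4,5}
Constraint 2 (Z + U = V) on D(Z)={2,3,4} D(U)={3,4,5} D(V)={1,2,3,4,5}: Z {2,3,4}->{2}; U {3,4,5}->{3}; V {1,2,3,4,5}->{5}
Constraint 3 (V != Z) on D(V)={5} D(Z)={2}: no change
So after all 3 constraints: D(U) = {3}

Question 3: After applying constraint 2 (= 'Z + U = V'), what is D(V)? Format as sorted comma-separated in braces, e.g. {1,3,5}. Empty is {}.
Answer: {5}

Derivation:
Constraint 1 (Z < U) on D(Z)={2,3,4} D(U)={1,2,3,4,5}: U {1,2,3,4,5}->{3,4,5}
Constraint 2 (Z + U = V) on D(Z)={2,3,4} D(U)={3,4,5} D(V)={1,2,3,4,5}: Z {2,3,4}->{2}; U {3,4,5}->{3}; V {1,2,3,4,5}->{5}
So after constraint 2: D(V) = {5}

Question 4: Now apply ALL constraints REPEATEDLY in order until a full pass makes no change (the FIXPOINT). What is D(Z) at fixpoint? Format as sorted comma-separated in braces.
pass 0 (initial): D(Z)={2,3,4}
pass 1: U {1,2,3,4,5}->{3}; V {1,2,3,4,5}->{5}; Z {2,3,4}->{2}
pass 2: no change
Fixpoint after 2 passes: D(Z) = {2}

Answer: {2}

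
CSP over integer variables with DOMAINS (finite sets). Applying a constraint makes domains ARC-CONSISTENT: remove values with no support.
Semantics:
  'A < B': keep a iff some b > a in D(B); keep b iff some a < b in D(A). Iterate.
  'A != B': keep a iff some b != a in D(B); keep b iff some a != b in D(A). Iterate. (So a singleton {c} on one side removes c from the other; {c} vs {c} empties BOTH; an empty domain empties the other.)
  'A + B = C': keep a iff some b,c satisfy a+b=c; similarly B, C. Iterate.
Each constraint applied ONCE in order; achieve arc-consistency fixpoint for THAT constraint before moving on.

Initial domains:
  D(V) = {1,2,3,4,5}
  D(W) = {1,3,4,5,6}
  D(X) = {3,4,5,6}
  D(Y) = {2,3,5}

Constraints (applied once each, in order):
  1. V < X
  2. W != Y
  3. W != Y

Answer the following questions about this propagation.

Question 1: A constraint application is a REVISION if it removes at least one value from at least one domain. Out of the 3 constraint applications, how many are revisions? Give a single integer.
Answer: 0

Derivation:
Constraint 1 (V < X) on D(V)={1,2,3,4,5} D(X)={3,4,5,6}: no change => not a revision
Constraint 2 (W != Y) on D(W)={1,3,4,5,6} D(Y)={2,3,5}: no change => not a revision
Constraint 3 (W != Y) on D(W)={1,3,4,5,6} D(Y)={2,3,5}: no change => not a revision
Total revisions = 0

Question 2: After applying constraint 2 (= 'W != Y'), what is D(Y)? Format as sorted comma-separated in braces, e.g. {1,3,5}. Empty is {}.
Constraint 1 (V < X) on D(V)={1,2,3,4,5} D(X)={3,4,5,6}: no change
Constraint 2 (W != Y) on D(W)={1,3,4,5,6} D(Y)={2,3,5}: no change
So after constraint 2: D(Y) = {2,3,5}

Answer: {2,3,5}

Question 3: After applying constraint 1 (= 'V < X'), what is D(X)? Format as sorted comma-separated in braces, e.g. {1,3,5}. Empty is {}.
Answer: {3,4,5,6}

Derivation:
Constraint 1 (V < X) on D(V)={1,2,3,4,5} D(X)={3,4,5,6}: no change
So after constraint 1: D(X) = {3,4,5,6}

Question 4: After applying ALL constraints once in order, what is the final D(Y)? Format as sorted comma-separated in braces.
Answer: {2,3,5}

Derivation:
Constraint 1 (V < X) on D(V)={1,2,3,4,5} D(X)={3,4,5,6}: no change
Constraint 2 (W != Y) on D(W)={1,3,4,5,6} D(Y)={2,3,5}: no change
Constraint 3 (W != Y) on D(W)={1,3,4,5,6} D(Y)={2,3,5}: no change
So after all 3 constraints: D(Y) = {2,3,5}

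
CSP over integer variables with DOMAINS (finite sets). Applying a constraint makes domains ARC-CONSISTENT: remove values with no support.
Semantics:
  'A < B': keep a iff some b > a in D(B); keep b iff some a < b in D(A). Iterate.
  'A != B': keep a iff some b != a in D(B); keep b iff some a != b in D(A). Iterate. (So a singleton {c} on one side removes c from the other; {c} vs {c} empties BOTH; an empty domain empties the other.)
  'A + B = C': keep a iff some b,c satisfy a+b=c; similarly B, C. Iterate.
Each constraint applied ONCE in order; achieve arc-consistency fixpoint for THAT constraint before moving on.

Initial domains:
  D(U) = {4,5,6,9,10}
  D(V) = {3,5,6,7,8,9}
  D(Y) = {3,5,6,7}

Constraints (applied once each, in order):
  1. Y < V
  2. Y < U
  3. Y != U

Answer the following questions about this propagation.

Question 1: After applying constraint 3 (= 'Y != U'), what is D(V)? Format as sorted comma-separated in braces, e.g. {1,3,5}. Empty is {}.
Constraint 1 (Y < V) on D(Y)={3,5,6,7} D(V)={3,5,6,7,8,9}: V {3,5,6,7,8,9}->{5,6,7,8,9}
Constraint 2 (Y < U) on D(Y)={3,5,6,7} D(U)={4,5,6,9,10}: no change
Constraint 3 (Y != U) on D(Y)={3,5,6,7} D(U)={4,5,6,9,10}: no change
So after constraint 3: D(V) = {5,6,7,8,9}

Answer: {5,6,7,8,9}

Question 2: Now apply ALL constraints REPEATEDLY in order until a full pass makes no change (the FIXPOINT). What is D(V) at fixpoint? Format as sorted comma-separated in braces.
pass 0 (initial): D(V)={3,5,6,7,8,9}
pass 1: V {3,5,6,7,8,9}->{5,6,7,8,9}
pass 2: no change
Fixpoint after 2 passes: D(V) = {5,6,7,8,9}

Answer: {5,6,7,8,9}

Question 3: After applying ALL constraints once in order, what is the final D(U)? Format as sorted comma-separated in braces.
Answer: {4,5,6,9,10}

Derivation:
Constraint 1 (Y < V) on D(Y)={3,5,6,7} D(V)={3,5,6,7,8,9}: V {3,5,6,7,8,9}->{5,6,7,8,9}
Constraint 2 (Y < U) on D(Y)={3,5,6,7} D(U)={4,5,6,9,10}: no change
Constraint 3 (Y != U) on D(Y)={3,5,6,7} D(U)={4,5,6,9,10}: no change
So after all 3 constraints: D(U) = {4,5,6,9,10}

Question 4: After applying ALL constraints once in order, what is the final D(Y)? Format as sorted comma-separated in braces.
Constraint 1 (Y < V) on D(Y)={3,5,6,7} D(V)={3,5,6,7,8,9}: V {3,5,6,7,8,9}->{5,6,7,8,9}
Constraint 2 (Y < U) on D(Y)={3,5,6,7} D(U)={4,5,6,9,10}: no change
Constraint 3 (Y != U) on D(Y)={3,5,6,7} D(U)={4,5,6,9,10}: no change
So after all 3 constraints: D(Y) = {3,5,6,7}

Answer: {3,5,6,7}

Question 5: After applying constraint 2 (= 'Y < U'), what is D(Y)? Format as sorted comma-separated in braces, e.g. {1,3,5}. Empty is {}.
Answer: {3,5,6,7}

Derivation:
Constraint 1 (Y < V) on D(Y)={3,5,6,7} D(V)={3,5,6,7,8,9}: V {3,5,6,7,8,9}->{5,6,7,8,9}
Constraint 2 (Y < U) on D(Y)={3,5,6,7} D(U)={4,5,6,9,10}: no change
So after constraint 2: D(Y) = {3,5,6,7}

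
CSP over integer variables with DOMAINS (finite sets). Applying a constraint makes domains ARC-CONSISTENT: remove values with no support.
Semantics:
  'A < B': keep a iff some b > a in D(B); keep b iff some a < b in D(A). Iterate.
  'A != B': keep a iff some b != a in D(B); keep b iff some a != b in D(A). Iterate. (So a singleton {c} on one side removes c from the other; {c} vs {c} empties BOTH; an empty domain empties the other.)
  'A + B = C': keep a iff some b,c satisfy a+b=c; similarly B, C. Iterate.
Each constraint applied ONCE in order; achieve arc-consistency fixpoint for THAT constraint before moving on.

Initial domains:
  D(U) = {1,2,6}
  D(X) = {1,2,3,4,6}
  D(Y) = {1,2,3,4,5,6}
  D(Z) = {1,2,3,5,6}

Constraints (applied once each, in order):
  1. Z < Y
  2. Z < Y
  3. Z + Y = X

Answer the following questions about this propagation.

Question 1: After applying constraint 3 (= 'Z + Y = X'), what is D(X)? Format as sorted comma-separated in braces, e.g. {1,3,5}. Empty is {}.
Constraint 1 (Z < Y) on D(Z)={1,2,3,5,6} D(Y)={1,2,3,4,5,6}: Z {1,2,3,5,6}->{1,2,3,5}; Y {1,2,3,4,5,6}->{2,3,4,5,6}
Constraint 2 (Z < Y) on D(Z)={1,2,3,5} D(Y)={2,3,4,5,6}: no change
Constraint 3 (Z + Y = X) on D(Z)={1,2,3,5} D(Y)={2,3,4,5,6} D(X)={1,2,3,4,6}: Z {1,2,3,5}->{1,2,3}; Y {2,3,4,5,6}->{2,3,4,5}; X {1,2,3,4,6}->{3,4,6}
So after constraint 3: D(X) = {3,4,6}

Answer: {3,4,6}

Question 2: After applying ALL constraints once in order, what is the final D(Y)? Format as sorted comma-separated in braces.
Constraint 1 (Z < Y) on D(Z)={1,2,3,5,6} D(Y)={1,2,3,4,5,6}: Z {1,2,3,5,6}->{1,2,3,5}; Y {1,2,3,4,5,6}->{2,3,4,5,6}
Constraint 2 (Z < Y) on D(Z)={1,2,3,5} D(Y)={2,3,4,5,6}: no change
Constraint 3 (Z + Y = X) on D(Z)={1,2,3,5} D(Y)={2,3,4,5,6} D(X)={1,2,3,4,6}: Z {1,2,3,5}->{1,2,3}; Y {2,3,4,5,6}->{2,3,4,5}; X {1,2,3,4,6}->{3,4,6}
So after all 3 constraints: D(Y) = {2,3,4,5}

Answer: {2,3,4,5}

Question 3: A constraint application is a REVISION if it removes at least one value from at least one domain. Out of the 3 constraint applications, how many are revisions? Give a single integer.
Constraint 1 (Z < Y) on D(Z)={1,2,3,5,6} D(Y)={1,2,3,4,5,6}: Z {1,2,3,5,6}->{1,2,3,5}; Y {1,2,3,4,5,6}->{2,3,4,5,6} => REVISION
Constraint 2 (Z < Y) on D(Z)={1,2,3,5} D(Y)={2,3,4,5,6}: no change => not a revision
Constraint 3 (Z + Y = X) on D(Z)={1,2,3,5} D(Y)={2,3,4,5,6} D(X)={1,2,3,4,6}: Z {1,2,3,5}->{1,2,3}; Y {2,3,4,5,6}->{2,3,4,5}; X {1,2,3,4,6}->{3,4,6} => REVISION
Total revisions = 2

Answer: 2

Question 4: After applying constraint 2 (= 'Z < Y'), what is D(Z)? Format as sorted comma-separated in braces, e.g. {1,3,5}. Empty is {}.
Answer: {1,2,3,5}

Derivation:
Constraint 1 (Z < Y) on D(Z)={1,2,3,5,6} D(Y)={1,2,3,4,5,6}: Z {1,2,3,5,6}->{1,2,3,5}; Y {1,2,3,4,5,6}->{2,3,4,5,6}
Constraint 2 (Z < Y) on D(Z)={1,2,3,5} D(Y)={2,3,4,5,6}: no change
So after constraint 2: D(Z) = {1,2,3,5}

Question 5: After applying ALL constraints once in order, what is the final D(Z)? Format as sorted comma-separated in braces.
Answer: {1,2,3}

Derivation:
Constraint 1 (Z < Y) on D(Z)={1,2,3,5,6} D(Y)={1,2,3,4,5,6}: Z {1,2,3,5,6}->{1,2,3,5}; Y {1,2,3,4,5,6}->{2,3,4,5,6}
Constraint 2 (Z < Y) on D(Z)={1,2,3,5} D(Y)={2,3,4,5,6}: no change
Constraint 3 (Z + Y = X) on D(Z)={1,2,3,5} D(Y)={2,3,4,5,6} D(X)={1,2,3,4,6}: Z {1,2,3,5}->{1,2,3}; Y {2,3,4,5,6}->{2,3,4,5}; X {1,2,3,4,6}->{3,4,6}
So after all 3 constraints: D(Z) = {1,2,3}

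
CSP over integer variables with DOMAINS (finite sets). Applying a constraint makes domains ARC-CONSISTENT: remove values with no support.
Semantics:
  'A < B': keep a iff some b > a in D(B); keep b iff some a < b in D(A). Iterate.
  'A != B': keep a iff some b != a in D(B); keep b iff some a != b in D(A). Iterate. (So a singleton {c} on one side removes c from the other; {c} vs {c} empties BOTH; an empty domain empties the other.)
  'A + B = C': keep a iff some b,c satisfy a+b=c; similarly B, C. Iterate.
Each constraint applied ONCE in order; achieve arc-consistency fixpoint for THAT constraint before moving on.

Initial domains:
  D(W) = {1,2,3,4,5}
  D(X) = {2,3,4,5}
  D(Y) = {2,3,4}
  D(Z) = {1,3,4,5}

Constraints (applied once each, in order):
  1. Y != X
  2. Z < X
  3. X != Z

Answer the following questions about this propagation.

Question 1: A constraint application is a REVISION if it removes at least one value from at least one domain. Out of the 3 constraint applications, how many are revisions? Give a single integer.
Constraint 1 (Y != X) on D(Y)={2,3,4} D(X)={2,3,4,5}: no change => not a revision
Constraint 2 (Z < X) on D(Z)={1,3,4,5} D(X)={2,3,4,5}: Z {1,3,4,5}->{1,3,4} => REVISION
Constraint 3 (X != Z) on D(X)={2,3,4,5} D(Z)={1,3,4}: no change => not a revision
Total revisions = 1

Answer: 1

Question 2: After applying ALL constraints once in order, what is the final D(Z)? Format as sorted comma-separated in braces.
Answer: {1,3,4}

Derivation:
Constraint 1 (Y != X) on D(Y)={2,3,4} D(X)={2,3,4,5}: no change
Constraint 2 (Z < X) on D(Z)={1,3,4,5} D(X)={2,3,4,5}: Z {1,3,4,5}->{1,3,4}
Constraint 3 (X != Z) on D(X)={2,3,4,5} D(Z)={1,3,4}: no change
So after all 3 constraints: D(Z) = {1,3,4}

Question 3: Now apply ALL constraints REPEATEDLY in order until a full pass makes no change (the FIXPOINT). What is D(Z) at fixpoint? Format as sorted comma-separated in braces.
Answer: {1,3,4}

Derivation:
pass 0 (initial): D(Z)={1,3,4,5}
pass 1: Z {1,3,4,5}->{1,3,4}
pass 2: no change
Fixpoint after 2 passes: D(Z) = {1,3,4}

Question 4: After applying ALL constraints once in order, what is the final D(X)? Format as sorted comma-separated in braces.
Constraint 1 (Y != X) on D(Y)={2,3,4} D(X)={2,3,4,5}: no change
Constraint 2 (Z < X) on D(Z)={1,3,4,5} D(X)={2,3,4,5}: Z {1,3,4,5}->{1,3,4}
Constraint 3 (X != Z) on D(X)={2,3,4,5} D(Z)={1,3,4}: no change
So after all 3 constraints: D(X) = {2,3,4,5}

Answer: {2,3,4,5}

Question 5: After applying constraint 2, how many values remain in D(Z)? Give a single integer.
Answer: 3

Derivation:
Constraint 1 (Y != X) on D(Y)={2,3,4} D(X)={2,3,4,5}: no change
Constraint 2 (Z < X) on D(Z)={1,3,4,5} D(X)={2,3,4,5}: Z {1,3,4,5}->{1,3,4}
So after constraint 2: D(Z)={1,3,4}, size = 3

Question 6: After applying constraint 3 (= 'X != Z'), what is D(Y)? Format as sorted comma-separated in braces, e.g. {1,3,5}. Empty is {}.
Answer: {2,3,4}

Derivation:
Constraint 1 (Y != X) on D(Y)={2,3,4} D(X)={2,3,4,5}: no change
Constraint 2 (Z < X) on D(Z)={1,3,4,5} D(X)={2,3,4,5}: Z {1,3,4,5}->{1,3,4}
Constraint 3 (X != Z) on D(X)={2,3,4,5} D(Z)={1,3,4}: no change
So after constraint 3: D(Y) = {2,3,4}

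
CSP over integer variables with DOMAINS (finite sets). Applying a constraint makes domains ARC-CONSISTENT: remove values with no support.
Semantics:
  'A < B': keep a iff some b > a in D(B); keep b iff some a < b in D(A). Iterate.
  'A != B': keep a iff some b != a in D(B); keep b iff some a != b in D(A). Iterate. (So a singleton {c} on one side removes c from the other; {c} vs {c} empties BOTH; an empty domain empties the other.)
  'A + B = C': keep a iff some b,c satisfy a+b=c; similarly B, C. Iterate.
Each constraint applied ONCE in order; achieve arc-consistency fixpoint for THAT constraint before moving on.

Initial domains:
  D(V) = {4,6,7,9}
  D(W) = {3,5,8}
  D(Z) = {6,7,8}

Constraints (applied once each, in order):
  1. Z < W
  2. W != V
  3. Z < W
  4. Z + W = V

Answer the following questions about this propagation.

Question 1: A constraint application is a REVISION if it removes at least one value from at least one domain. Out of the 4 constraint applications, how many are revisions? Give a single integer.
Answer: 2

Derivation:
Constraint 1 (Z < W) on D(Z)={6,7,8} D(W)={3,5,8}: Z {6,7,8}->{6,7}; W {3,5,8}->{8} => REVISION
Constraint 2 (W != V) on D(W)={8} D(V)={4,6,7,9}: no change => not a revision
Constraint 3 (Z < W) on D(Z)={6,7} D(W)={8}: no change => not a revision
Constraint 4 (Z + W = V) on D(Z)={6,7} D(W)={8} D(V)={4,6,7,9}: Z {6,7}->{}; W {8}->{}; V {4,6,7,9}->{} => REVISION
Total revisions = 2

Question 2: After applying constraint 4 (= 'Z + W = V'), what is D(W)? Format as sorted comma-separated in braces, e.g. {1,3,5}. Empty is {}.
Constraint 1 (Z < W) on D(Z)={6,7,8} D(W)={3,5,8}: Z {6,7,8}->{6,7}; W {3,5,8}->{8}
Constraint 2 (W != V) on D(W)={8} D(V)={4,6,7,9}: no change
Constraint 3 (Z < W) on D(Z)={6,7} D(W)={8}: no change
Constraint 4 (Z + W = V) on D(Z)={6,7} D(W)={8} D(V)={4,6,7,9}: Z {6,7}->{}; W {8}->{}; V {4,6,7,9}->{}
So after constraint 4: D(W) = {}

Answer: {}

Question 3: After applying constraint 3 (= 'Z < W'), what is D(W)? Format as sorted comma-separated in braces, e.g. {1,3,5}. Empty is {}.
Constraint 1 (Z < W) on D(Z)={6,7,8} D(W)={3,5,8}: Z {6,7,8}->{6,7}; W {3,5,8}->{8}
Constraint 2 (W != V) on D(W)={8} D(V)={4,6,7,9}: no change
Constraint 3 (Z < W) on D(Z)={6,7} D(W)={8}: no change
So after constraint 3: D(W) = {8}

Answer: {8}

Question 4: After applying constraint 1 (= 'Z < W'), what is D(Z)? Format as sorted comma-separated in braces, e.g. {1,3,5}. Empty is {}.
Answer: {6,7}

Derivation:
Constraint 1 (Z < W) on D(Z)={6,7,8} D(W)={3,5,8}: Z {6,7,8}->{6,7}; W {3,5,8}->{8}
So after constraint 1: D(Z) = {6,7}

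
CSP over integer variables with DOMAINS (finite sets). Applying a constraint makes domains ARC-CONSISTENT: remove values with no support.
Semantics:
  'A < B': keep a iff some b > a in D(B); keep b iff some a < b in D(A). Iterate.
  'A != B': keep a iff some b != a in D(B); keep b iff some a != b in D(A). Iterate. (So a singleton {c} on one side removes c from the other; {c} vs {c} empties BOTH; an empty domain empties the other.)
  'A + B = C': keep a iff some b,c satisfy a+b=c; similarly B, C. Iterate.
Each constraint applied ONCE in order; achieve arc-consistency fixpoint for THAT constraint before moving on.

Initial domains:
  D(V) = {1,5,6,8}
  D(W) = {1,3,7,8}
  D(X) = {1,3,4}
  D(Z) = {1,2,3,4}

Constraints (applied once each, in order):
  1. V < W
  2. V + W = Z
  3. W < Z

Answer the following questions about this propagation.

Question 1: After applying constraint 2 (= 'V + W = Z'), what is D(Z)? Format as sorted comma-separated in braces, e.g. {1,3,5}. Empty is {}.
Answer: {4}

Derivation:
Constraint 1 (V < W) on D(V)={1,5,6,8} D(W)={1,3,7,8}: V {1,5,6,8}->{1,5,6}; W {1,3,7,8}->{3,7,8}
Constraint 2 (V + W = Z) on D(V)={1,5,6} D(W)={3,7,8} D(Z)={1,2,3,4}: V {1,5,6}->{1}; W {3,7,8}->{3}; Z {1,2,3,4}->{4}
So after constraint 2: D(Z) = {4}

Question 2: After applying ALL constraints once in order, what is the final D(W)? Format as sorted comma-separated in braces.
Constraint 1 (V < W) on D(V)={1,5,6,8} D(W)={1,3,7,8}: V {1,5,6,8}->{1,5,6}; W {1,3,7,8}->{3,7,8}
Constraint 2 (V + W = Z) on D(V)={1,5,6} D(W)={3,7,8} D(Z)={1,2,3,4}: V {1,5,6}->{1}; W {3,7,8}->{3}; Z {1,2,3,4}->{4}
Constraint 3 (W < Z) on D(W)={3} D(Z)={4}: no change
So after all 3 constraints: D(W) = {3}

Answer: {3}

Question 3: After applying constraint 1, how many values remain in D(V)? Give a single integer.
Constraint 1 (V < W) on D(V)={1,5,6,8} D(W)={1,3,7,8}: V {1,5,6,8}->{1,5,6}; W {1,3,7,8}->{3,7,8}
So after constraint 1: D(V)={1,5,6}, size = 3

Answer: 3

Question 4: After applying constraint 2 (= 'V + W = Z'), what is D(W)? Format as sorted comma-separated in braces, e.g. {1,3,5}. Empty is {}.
Constraint 1 (V < W) on D(V)={1,5,6,8} D(W)={1,3,7,8}: V {1,5,6,8}->{1,5,6}; W {1,3,7,8}->{3,7,8}
Constraint 2 (V + W = Z) on D(V)={1,5,6} D(W)={3,7,8} D(Z)={1,2,3,4}: V {1,5,6}->{1}; W {3,7,8}->{3}; Z {1,2,3,4}->{4}
So after constraint 2: D(W) = {3}

Answer: {3}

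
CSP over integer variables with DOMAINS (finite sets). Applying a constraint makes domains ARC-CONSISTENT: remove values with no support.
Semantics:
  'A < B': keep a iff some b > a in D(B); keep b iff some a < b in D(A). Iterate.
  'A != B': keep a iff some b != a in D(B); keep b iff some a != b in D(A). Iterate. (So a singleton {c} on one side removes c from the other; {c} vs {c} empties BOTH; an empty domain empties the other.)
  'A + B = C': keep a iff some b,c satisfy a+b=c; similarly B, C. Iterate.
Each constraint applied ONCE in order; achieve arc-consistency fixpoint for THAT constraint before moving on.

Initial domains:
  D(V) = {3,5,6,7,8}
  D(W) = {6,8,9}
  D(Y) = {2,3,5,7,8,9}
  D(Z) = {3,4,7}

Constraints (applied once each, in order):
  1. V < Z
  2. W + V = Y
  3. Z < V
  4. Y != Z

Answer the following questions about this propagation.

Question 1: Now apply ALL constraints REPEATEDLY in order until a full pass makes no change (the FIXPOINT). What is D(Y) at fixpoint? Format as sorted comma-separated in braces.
pass 0 (initial): D(Y)={2,3,5,7,8,9}
pass 1: V {3,5,6,7,8}->{}; W {6,8,9}->{6}; Y {2,3,5,7,8,9}->{}; Z {3,4,7}->{}
pass 2: W {6}->{}
pass 3: no change
Fixpoint after 3 passes: D(Y) = {}

Answer: {}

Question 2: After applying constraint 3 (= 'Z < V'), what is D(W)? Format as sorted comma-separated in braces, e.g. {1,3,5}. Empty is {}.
Answer: {6}

Derivation:
Constraint 1 (V < Z) on D(V)={3,5,6,7,8} D(Z)={3,4,7}: V {3,5,6,7,8}->{3,5,6}; Z {3,4,7}->{4,7}
Constraint 2 (W + V = Y) on D(W)={6,8,9} D(V)={3,5,6} D(Y)={2,3,5,7,8,9}: W {6,8,9}->{6}; V {3,5,6}->{3}; Y {2,3,5,7,8,9}->{9}
Constraint 3 (Z < V) on D(Z)={4,7} D(V)={3}: Z {4,7}->{}; V {3}->{}
So after constraint 3: D(W) = {6}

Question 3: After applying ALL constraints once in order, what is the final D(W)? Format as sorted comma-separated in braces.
Answer: {6}

Derivation:
Constraint 1 (V < Z) on D(V)={3,5,6,7,8} D(Z)={3,4,7}: V {3,5,6,7,8}->{3,5,6}; Z {3,4,7}->{4,7}
Constraint 2 (W + V = Y) on D(W)={6,8,9} D(V)={3,5,6} D(Y)={2,3,5,7,8,9}: W {6,8,9}->{6}; V {3,5,6}->{3}; Y {2,3,5,7,8,9}->{9}
Constraint 3 (Z < V) on D(Z)={4,7} D(V)={3}: Z {4,7}->{}; V {3}->{}
Constraint 4 (Y != Z) on D(Y)={9} D(Z)={}: Y {9}->{}
So after all 4 constraints: D(W) = {6}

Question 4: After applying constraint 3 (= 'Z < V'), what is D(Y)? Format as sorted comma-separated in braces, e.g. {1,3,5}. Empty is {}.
Constraint 1 (V < Z) on D(V)={3,5,6,7,8} D(Z)={3,4,7}: V {3,5,6,7,8}->{3,5,6}; Z {3,4,7}->{4,7}
Constraint 2 (W + V = Y) on D(W)={6,8,9} D(V)={3,5,6} D(Y)={2,3,5,7,8,9}: W {6,8,9}->{6}; V {3,5,6}->{3}; Y {2,3,5,7,8,9}->{9}
Constraint 3 (Z < V) on D(Z)={4,7} D(V)={3}: Z {4,7}->{}; V {3}->{}
So after constraint 3: D(Y) = {9}

Answer: {9}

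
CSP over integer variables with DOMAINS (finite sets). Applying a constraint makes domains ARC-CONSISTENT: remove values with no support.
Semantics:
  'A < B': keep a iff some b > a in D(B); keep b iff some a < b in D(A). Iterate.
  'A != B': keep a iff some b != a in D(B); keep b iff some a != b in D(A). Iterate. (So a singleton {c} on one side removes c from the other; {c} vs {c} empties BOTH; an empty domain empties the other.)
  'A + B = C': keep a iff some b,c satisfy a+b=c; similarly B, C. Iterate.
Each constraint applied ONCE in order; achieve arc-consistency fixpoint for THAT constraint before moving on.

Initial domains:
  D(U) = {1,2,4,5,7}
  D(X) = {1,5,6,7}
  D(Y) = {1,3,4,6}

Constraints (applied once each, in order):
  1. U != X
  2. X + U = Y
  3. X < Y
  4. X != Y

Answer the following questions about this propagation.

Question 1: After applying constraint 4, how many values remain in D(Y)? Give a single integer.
Constraint 1 (U != X) on D(U)={1,2,4,5,7} D(X)={1,5,6,7}: no change
Constraint 2 (X + U = Y) on D(X)={1,5,6,7} D(U)={1,2,4,5,7} D(Y)={1,3,4,6}: X {1,5,6,7}->{1,5}; U {1,2,4,5,7}->{1,2,5}; Y {1,3,4,6}->{3,6}
Constraint 3 (X < Y) on D(X)={1,5} D(Y)={3,6}: no change
Constraint 4 (X != Y) on D(X)={1,5} D(Y)={3,6}: no change
So after constraint 4: D(Y)={3,6}, size = 2

Answer: 2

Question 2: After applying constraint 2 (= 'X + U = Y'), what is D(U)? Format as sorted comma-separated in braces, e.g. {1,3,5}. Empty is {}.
Answer: {1,2,5}

Derivation:
Constraint 1 (U != X) on D(U)={1,2,4,5,7} D(X)={1,5,6,7}: no change
Constraint 2 (X + U = Y) on D(X)={1,5,6,7} D(U)={1,2,4,5,7} D(Y)={1,3,4,6}: X {1,5,6,7}->{1,5}; U {1,2,4,5,7}->{1,2,5}; Y {1,3,4,6}->{3,6}
So after constraint 2: D(U) = {1,2,5}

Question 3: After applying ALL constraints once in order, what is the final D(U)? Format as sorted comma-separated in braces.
Constraint 1 (U != X) on D(U)={1,2,4,5,7} D(X)={1,5,6,7}: no change
Constraint 2 (X + U = Y) on D(X)={1,5,6,7} D(U)={1,2,4,5,7} D(Y)={1,3,4,6}: X {1,5,6,7}->{1,5}; U {1,2,4,5,7}->{1,2,5}; Y {1,3,4,6}->{3,6}
Constraint 3 (X < Y) on D(X)={1,5} D(Y)={3,6}: no change
Constraint 4 (X != Y) on D(X)={1,5} D(Y)={3,6}: no change
So after all 4 constraints: D(U) = {1,2,5}

Answer: {1,2,5}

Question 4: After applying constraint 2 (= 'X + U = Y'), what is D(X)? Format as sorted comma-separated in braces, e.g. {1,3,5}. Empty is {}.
Answer: {1,5}

Derivation:
Constraint 1 (U != X) on D(U)={1,2,4,5,7} D(X)={1,5,6,7}: no change
Constraint 2 (X + U = Y) on D(X)={1,5,6,7} D(U)={1,2,4,5,7} D(Y)={1,3,4,6}: X {1,5,6,7}->{1,5}; U {1,2,4,5,7}->{1,2,5}; Y {1,3,4,6}->{3,6}
So after constraint 2: D(X) = {1,5}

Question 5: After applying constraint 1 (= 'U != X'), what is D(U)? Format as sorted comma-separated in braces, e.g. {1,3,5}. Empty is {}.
Constraint 1 (U != X) on D(U)={1,2,4,5,7} D(X)={1,5,6,7}: no change
So after constraint 1: D(U) = {1,2,4,5,7}

Answer: {1,2,4,5,7}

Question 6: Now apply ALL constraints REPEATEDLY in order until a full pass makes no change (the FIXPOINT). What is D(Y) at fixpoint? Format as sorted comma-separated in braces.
pass 0 (initial): D(Y)={1,3,4,6}
pass 1: U {1,2,4,5,7}->{1,2,5}; X {1,5,6,7}->{1,5}; Y {1,3,4,6}->{3,6}
pass 2: no change
Fixpoint after 2 passes: D(Y) = {3,6}

Answer: {3,6}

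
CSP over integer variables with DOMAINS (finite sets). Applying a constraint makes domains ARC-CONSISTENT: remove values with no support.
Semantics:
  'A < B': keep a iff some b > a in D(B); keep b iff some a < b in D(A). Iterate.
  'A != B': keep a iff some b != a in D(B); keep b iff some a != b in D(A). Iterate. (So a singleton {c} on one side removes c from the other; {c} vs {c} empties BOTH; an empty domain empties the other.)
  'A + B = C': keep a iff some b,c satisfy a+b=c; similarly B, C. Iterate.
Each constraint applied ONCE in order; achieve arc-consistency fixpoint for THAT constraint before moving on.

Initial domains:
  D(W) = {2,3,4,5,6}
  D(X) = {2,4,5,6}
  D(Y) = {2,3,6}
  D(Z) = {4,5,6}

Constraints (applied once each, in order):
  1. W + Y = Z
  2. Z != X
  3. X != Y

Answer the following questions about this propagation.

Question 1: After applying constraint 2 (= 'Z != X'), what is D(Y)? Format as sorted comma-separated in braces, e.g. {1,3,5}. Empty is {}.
Answer: {2,3}

Derivation:
Constraint 1 (W + Y = Z) on D(W)={2,3,4,5,6} D(Y)={2,3,6} D(Z)={4,5,6}: W {2,3,4,5,6}->{2,3,4}; Y {2,3,6}->{2,3}
Constraint 2 (Z != X) on D(Z)={4,5,6} D(X)={2,4,5,6}: no change
So after constraint 2: D(Y) = {2,3}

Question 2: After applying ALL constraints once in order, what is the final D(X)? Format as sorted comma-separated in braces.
Answer: {2,4,5,6}

Derivation:
Constraint 1 (W + Y = Z) on D(W)={2,3,4,5,6} D(Y)={2,3,6} D(Z)={4,5,6}: W {2,3,4,5,6}->{2,3,4}; Y {2,3,6}->{2,3}
Constraint 2 (Z != X) on D(Z)={4,5,6} D(X)={2,4,5,6}: no change
Constraint 3 (X != Y) on D(X)={2,4,5,6} D(Y)={2,3}: no change
So after all 3 constraints: D(X) = {2,4,5,6}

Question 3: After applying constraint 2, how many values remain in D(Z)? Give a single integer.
Constraint 1 (W + Y = Z) on D(W)={2,3,4,5,6} D(Y)={2,3,6} D(Z)={4,5,6}: W {2,3,4,5,6}->{2,3,4}; Y {2,3,6}->{2,3}
Constraint 2 (Z != X) on D(Z)={4,5,6} D(X)={2,4,5,6}: no change
So after constraint 2: D(Z)={4,5,6}, size = 3

Answer: 3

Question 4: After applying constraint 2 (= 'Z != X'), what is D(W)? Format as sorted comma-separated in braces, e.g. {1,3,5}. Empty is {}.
Constraint 1 (W + Y = Z) on D(W)={2,3,4,5,6} D(Y)={2,3,6} D(Z)={4,5,6}: W {2,3,4,5,6}->{2,3,4}; Y {2,3,6}->{2,3}
Constraint 2 (Z != X) on D(Z)={4,5,6} D(X)={2,4,5,6}: no change
So after constraint 2: D(W) = {2,3,4}

Answer: {2,3,4}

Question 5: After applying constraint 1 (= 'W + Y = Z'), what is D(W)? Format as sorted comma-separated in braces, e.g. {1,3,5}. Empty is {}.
Constraint 1 (W + Y = Z) on D(W)={2,3,4,5,6} D(Y)={2,3,6} D(Z)={4,5,6}: W {2,3,4,5,6}->{2,3,4}; Y {2,3,6}->{2,3}
So after constraint 1: D(W) = {2,3,4}

Answer: {2,3,4}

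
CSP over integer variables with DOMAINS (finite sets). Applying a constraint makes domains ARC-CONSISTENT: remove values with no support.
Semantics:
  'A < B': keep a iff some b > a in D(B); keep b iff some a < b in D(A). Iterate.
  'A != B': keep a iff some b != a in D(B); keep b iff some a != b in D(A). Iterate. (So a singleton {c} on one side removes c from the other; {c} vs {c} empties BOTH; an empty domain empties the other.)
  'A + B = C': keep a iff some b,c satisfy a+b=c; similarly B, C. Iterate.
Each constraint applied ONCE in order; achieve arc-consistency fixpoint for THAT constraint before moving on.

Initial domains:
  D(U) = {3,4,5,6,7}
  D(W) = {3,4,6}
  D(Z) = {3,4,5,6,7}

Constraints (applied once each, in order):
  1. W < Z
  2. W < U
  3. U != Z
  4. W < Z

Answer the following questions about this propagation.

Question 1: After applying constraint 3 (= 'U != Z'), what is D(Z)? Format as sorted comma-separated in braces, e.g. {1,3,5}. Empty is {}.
Constraint 1 (W < Z) on D(W)={3,4,6} D(Z)={3,4,5,6,7}: Z {3,4,5,6,7}->{4,5,6,7}
Constraint 2 (W < U) on D(W)={3,4,6} D(U)={3,4,5,6,7}: U {3,4,5,6,7}->{4,5,6,7}
Constraint 3 (U != Z) on D(U)={4,5,6,7} D(Z)={4,5,6,7}: no change
So after constraint 3: D(Z) = {4,5,6,7}

Answer: {4,5,6,7}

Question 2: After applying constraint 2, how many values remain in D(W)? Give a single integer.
Constraint 1 (W < Z) on D(W)={3,4,6} D(Z)={3,4,5,6,7}: Z {3,4,5,6,7}->{4,5,6,7}
Constraint 2 (W < U) on D(W)={3,4,6} D(U)={3,4,5,6,7}: U {3,4,5,6,7}->{4,5,6,7}
So after constraint 2: D(W)={3,4,6}, size = 3

Answer: 3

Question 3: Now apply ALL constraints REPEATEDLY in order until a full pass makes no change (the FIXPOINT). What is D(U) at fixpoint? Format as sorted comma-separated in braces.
Answer: {4,5,6,7}

Derivation:
pass 0 (initial): D(U)={3,4,5,6,7}
pass 1: U {3,4,5,6,7}->{4,5,6,7}; Z {3,4,5,6,7}->{4,5,6,7}
pass 2: no change
Fixpoint after 2 passes: D(U) = {4,5,6,7}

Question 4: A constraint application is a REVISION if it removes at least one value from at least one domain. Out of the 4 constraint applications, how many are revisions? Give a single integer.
Constraint 1 (W < Z) on D(W)={3,4,6} D(Z)={3,4,5,6,7}: Z {3,4,5,6,7}->{4,5,6,7} => REVISION
Constraint 2 (W < U) on D(W)={3,4,6} D(U)={3,4,5,6,7}: U {3,4,5,6,7}->{4,5,6,7} => REVISION
Constraint 3 (U != Z) on D(U)={4,5,6,7} D(Z)={4,5,6,7}: no change => not a revision
Constraint 4 (W < Z) on D(W)={3,4,6} D(Z)={4,5,6,7}: no change => not a revision
Total revisions = 2

Answer: 2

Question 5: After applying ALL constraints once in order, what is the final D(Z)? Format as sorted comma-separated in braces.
Answer: {4,5,6,7}

Derivation:
Constraint 1 (W < Z) on D(W)={3,4,6} D(Z)={3,4,5,6,7}: Z {3,4,5,6,7}->{4,5,6,7}
Constraint 2 (W < U) on D(W)={3,4,6} D(U)={3,4,5,6,7}: U {3,4,5,6,7}->{4,5,6,7}
Constraint 3 (U != Z) on D(U)={4,5,6,7} D(Z)={4,5,6,7}: no change
Constraint 4 (W < Z) on D(W)={3,4,6} D(Z)={4,5,6,7}: no change
So after all 4 constraints: D(Z) = {4,5,6,7}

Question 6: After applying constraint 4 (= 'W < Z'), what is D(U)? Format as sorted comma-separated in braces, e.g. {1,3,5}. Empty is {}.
Answer: {4,5,6,7}

Derivation:
Constraint 1 (W < Z) on D(W)={3,4,6} D(Z)={3,4,5,6,7}: Z {3,4,5,6,7}->{4,5,6,7}
Constraint 2 (W < U) on D(W)={3,4,6} D(U)={3,4,5,6,7}: U {3,4,5,6,7}->{4,5,6,7}
Constraint 3 (U != Z) on D(U)={4,5,6,7} D(Z)={4,5,6,7}: no change
Constraint 4 (W < Z) on D(W)={3,4,6} D(Z)={4,5,6,7}: no change
So after constraint 4: D(U) = {4,5,6,7}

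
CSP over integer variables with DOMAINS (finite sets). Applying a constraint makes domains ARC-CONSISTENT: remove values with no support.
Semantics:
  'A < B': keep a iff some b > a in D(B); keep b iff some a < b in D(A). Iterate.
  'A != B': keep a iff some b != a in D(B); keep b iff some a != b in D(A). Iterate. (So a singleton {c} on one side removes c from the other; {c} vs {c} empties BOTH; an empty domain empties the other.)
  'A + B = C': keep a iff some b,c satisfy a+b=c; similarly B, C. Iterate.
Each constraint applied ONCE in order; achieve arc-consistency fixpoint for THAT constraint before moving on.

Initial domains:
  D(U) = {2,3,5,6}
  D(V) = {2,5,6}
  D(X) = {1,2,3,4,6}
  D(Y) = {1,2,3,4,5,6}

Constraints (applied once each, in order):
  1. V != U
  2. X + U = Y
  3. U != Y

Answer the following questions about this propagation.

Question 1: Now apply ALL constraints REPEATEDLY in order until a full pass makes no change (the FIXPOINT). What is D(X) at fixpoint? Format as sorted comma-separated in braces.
pass 0 (initial): D(X)={1,2,3,4,6}
pass 1: U {2,3,5,6}->{2,3,5}; X {1,2,3,4,6}->{1,2,3,4}; Y {1,2,3,4,5,6}->{3,4,5,6}
pass 2: no change
Fixpoint after 2 passes: D(X) = {1,2,3,4}

Answer: {1,2,3,4}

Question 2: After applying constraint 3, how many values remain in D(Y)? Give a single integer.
Constraint 1 (V != U) on D(V)={2,5,6} D(U)={2,3,5,6}: no change
Constraint 2 (X + U = Y) on D(X)={1,2,3,4,6} D(U)={2,3,5,6} D(Y)={1,2,3,4,5,6}: X {1,2,3,4,6}->{1,2,3,4}; U {2,3,5,6}->{2,3,5}; Y {1,2,3,4,5,6}->{3,4,5,6}
Constraint 3 (U != Y) on D(U)={2,3,5} D(Y)={3,4,5,6}: no change
So after constraint 3: D(Y)={3,4,5,6}, size = 4

Answer: 4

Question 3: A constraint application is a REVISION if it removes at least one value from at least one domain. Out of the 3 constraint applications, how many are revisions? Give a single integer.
Constraint 1 (V != U) on D(V)={2,5,6} D(U)={2,3,5,6}: no change => not a revision
Constraint 2 (X + U = Y) on D(X)={1,2,3,4,6} D(U)={2,3,5,6} D(Y)={1,2,3,4,5,6}: X {1,2,3,4,6}->{1,2,3,4}; U {2,3,5,6}->{2,3,5}; Y {1,2,3,4,5,6}->{3,4,5,6} => REVISION
Constraint 3 (U != Y) on D(U)={2,3,5} D(Y)={3,4,5,6}: no change => not a revision
Total revisions = 1

Answer: 1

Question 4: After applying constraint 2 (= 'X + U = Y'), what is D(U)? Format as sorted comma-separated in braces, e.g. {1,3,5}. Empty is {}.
Constraint 1 (V != U) on D(V)={2,5,6} D(U)={2,3,5,6}: no change
Constraint 2 (X + U = Y) on D(X)={1,2,3,4,6} D(U)={2,3,5,6} D(Y)={1,2,3,4,5,6}: X {1,2,3,4,6}->{1,2,3,4}; U {2,3,5,6}->{2,3,5}; Y {1,2,3,4,5,6}->{3,4,5,6}
So after constraint 2: D(U) = {2,3,5}

Answer: {2,3,5}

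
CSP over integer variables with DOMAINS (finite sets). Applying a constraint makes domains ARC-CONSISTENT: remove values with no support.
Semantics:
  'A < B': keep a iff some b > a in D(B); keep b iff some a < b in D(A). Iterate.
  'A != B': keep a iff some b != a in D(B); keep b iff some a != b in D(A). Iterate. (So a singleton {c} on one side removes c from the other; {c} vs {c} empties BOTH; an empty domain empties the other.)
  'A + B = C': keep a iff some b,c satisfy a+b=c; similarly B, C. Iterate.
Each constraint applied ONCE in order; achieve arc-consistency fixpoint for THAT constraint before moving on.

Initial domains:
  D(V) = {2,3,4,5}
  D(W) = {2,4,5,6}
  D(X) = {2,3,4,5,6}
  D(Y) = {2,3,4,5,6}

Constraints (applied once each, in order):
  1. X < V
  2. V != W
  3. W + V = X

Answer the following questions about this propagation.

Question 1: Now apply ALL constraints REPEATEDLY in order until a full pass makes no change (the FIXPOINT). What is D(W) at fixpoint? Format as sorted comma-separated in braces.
pass 0 (initial): D(W)={2,4,5,6}
pass 1: V {2,3,4,5}->{}; W {2,4,5,6}->{}; X {2,3,4,5,6}->{}
pass 2: no change
Fixpoint after 2 passes: D(W) = {}

Answer: {}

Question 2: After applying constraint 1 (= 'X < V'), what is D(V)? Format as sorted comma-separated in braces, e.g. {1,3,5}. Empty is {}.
Answer: {3,4,5}

Derivation:
Constraint 1 (X < V) on D(X)={2,3,4,5,6} D(V)={2,3,4,5}: X {2,3,4,5,6}->{2,3,4}; V {2,3,4,5}->{3,4,5}
So after constraint 1: D(V) = {3,4,5}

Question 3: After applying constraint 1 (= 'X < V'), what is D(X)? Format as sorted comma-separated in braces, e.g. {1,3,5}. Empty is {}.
Answer: {2,3,4}

Derivation:
Constraint 1 (X < V) on D(X)={2,3,4,5,6} D(V)={2,3,4,5}: X {2,3,4,5,6}->{2,3,4}; V {2,3,4,5}->{3,4,5}
So after constraint 1: D(X) = {2,3,4}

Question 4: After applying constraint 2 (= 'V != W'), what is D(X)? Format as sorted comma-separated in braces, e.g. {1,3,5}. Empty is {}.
Answer: {2,3,4}

Derivation:
Constraint 1 (X < V) on D(X)={2,3,4,5,6} D(V)={2,3,4,5}: X {2,3,4,5,6}->{2,3,4}; V {2,3,4,5}->{3,4,5}
Constraint 2 (V != W) on D(V)={3,4,5} D(W)={2,4,5,6}: no change
So after constraint 2: D(X) = {2,3,4}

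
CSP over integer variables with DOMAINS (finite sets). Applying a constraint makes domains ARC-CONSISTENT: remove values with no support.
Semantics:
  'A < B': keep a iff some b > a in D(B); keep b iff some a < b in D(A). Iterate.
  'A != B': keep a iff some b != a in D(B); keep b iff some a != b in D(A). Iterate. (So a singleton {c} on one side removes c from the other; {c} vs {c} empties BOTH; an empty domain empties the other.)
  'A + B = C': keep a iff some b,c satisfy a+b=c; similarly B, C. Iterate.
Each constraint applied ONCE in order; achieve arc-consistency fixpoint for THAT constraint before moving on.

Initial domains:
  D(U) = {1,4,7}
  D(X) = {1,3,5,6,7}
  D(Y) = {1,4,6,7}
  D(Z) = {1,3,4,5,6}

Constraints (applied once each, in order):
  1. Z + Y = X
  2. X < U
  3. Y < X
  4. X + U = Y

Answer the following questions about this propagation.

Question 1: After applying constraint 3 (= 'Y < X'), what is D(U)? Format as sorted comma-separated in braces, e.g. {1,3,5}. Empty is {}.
Constraint 1 (Z + Y = X) on D(Z)={1,3,4,5,6} D(Y)={1,4,6,7} D(X)={1,3,5,6,7}: Y {1,4,6,7}->{1,4,6}; X {1,3,5,6,7}->{5,6,7}
Constraint 2 (X < U) on D(X)={5,6,7} D(U)={1,4,7}: X {5,6,7}->{5,6}; U {1,4,7}->{7}
Constraint 3 (Y < X) on D(Y)={1,4,6} D(X)={5,6}: Y {1,4,6}->{1,4}
So after constraint 3: D(U) = {7}

Answer: {7}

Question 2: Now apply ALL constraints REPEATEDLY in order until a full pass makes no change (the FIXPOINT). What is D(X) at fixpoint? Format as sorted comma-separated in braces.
Answer: {}

Derivation:
pass 0 (initial): D(X)={1,3,5,6,7}
pass 1: U {1,4,7}->{}; X {1,3,5,6,7}->{}; Y {1,4,6,7}->{}
pass 2: Z {1,3,4,5,6}->{}
pass 3: no change
Fixpoint after 3 passes: D(X) = {}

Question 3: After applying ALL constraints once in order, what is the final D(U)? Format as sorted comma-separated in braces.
Constraint 1 (Z + Y = X) on D(Z)={1,3,4,5,6} D(Y)={1,4,6,7} D(X)={1,3,5,6,7}: Y {1,4,6,7}->{1,4,6}; X {1,3,5,6,7}->{5,6,7}
Constraint 2 (X < U) on D(X)={5,6,7} D(U)={1,4,7}: X {5,6,7}->{5,6}; U {1,4,7}->{7}
Constraint 3 (Y < X) on D(Y)={1,4,6} D(X)={5,6}: Y {1,4,6}->{1,4}
Constraint 4 (X + U = Y) on D(X)={5,6} D(U)={7} D(Y)={1,4}: X {5,6}->{}; U {7}->{}; Y {1,4}->{}
So after all 4 constraints: D(U) = {}

Answer: {}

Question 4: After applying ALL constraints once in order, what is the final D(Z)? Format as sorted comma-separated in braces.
Answer: {1,3,4,5,6}

Derivation:
Constraint 1 (Z + Y = X) on D(Z)={1,3,4,5,6} D(Y)={1,4,6,7} D(X)={1,3,5,6,7}: Y {1,4,6,7}->{1,4,6}; X {1,3,5,6,7}->{5,6,7}
Constraint 2 (X < U) on D(X)={5,6,7} D(U)={1,4,7}: X {5,6,7}->{5,6}; U {1,4,7}->{7}
Constraint 3 (Y < X) on D(Y)={1,4,6} D(X)={5,6}: Y {1,4,6}->{1,4}
Constraint 4 (X + U = Y) on D(X)={5,6} D(U)={7} D(Y)={1,4}: X {5,6}->{}; U {7}->{}; Y {1,4}->{}
So after all 4 constraints: D(Z) = {1,3,4,5,6}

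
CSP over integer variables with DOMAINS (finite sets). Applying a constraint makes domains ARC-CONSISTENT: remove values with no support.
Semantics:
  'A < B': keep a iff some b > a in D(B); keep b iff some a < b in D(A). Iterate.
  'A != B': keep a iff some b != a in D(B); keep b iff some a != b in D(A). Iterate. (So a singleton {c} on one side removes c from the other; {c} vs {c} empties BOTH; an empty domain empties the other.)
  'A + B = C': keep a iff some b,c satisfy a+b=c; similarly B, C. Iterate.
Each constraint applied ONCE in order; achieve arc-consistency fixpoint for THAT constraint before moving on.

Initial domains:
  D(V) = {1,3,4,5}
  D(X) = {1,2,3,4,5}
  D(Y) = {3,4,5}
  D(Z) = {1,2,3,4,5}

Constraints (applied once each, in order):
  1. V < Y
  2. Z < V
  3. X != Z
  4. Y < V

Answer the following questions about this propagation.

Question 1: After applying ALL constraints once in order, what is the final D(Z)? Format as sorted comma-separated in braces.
Answer: {1,2,3}

Derivation:
Constraint 1 (V < Y) on D(V)={1,3,4,5} D(Y)={3,4,5}: V {1,3,4,5}->{1,3,4}
Constraint 2 (Z < V) on D(Z)={1,2,3,4,5} D(V)={1,3,4}: Z {1,2,3,4,5}->{1,2,3}; V {1,3,4}->{3,4}
Constraint 3 (X != Z) on D(X)={1,2,3,4,5} D(Z)={1,2,3}: no change
Constraint 4 (Y < V) on D(Y)={3,4,5} D(V)={3,4}: Y {3,4,5}->{3}; V {3,4}->{4}
So after all 4 constraints: D(Z) = {1,2,3}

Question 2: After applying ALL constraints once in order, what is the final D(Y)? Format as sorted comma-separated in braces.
Answer: {3}

Derivation:
Constraint 1 (V < Y) on D(V)={1,3,4,5} D(Y)={3,4,5}: V {1,3,4,5}->{1,3,4}
Constraint 2 (Z < V) on D(Z)={1,2,3,4,5} D(V)={1,3,4}: Z {1,2,3,4,5}->{1,2,3}; V {1,3,4}->{3,4}
Constraint 3 (X != Z) on D(X)={1,2,3,4,5} D(Z)={1,2,3}: no change
Constraint 4 (Y < V) on D(Y)={3,4,5} D(V)={3,4}: Y {3,4,5}->{3}; V {3,4}->{4}
So after all 4 constraints: D(Y) = {3}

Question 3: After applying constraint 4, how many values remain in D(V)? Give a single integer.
Answer: 1

Derivation:
Constraint 1 (V < Y) on D(V)={1,3,4,5} D(Y)={3,4,5}: V {1,3,4,5}->{1,3,4}
Constraint 2 (Z < V) on D(Z)={1,2,3,4,5} D(V)={1,3,4}: Z {1,2,3,4,5}->{1,2,3}; V {1,3,4}->{3,4}
Constraint 3 (X != Z) on D(X)={1,2,3,4,5} D(Z)={1,2,3}: no change
Constraint 4 (Y < V) on D(Y)={3,4,5} D(V)={3,4}: Y {3,4,5}->{3}; V {3,4}->{4}
So after constraint 4: D(V)={4}, size = 1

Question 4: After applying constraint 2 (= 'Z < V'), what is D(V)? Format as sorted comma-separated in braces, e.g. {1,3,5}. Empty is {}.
Answer: {3,4}

Derivation:
Constraint 1 (V < Y) on D(V)={1,3,4,5} D(Y)={3,4,5}: V {1,3,4,5}->{1,3,4}
Constraint 2 (Z < V) on D(Z)={1,2,3,4,5} D(V)={1,3,4}: Z {1,2,3,4,5}->{1,2,3}; V {1,3,4}->{3,4}
So after constraint 2: D(V) = {3,4}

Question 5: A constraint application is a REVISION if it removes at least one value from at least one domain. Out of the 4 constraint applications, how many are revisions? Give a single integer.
Answer: 3

Derivation:
Constraint 1 (V < Y) on D(V)={1,3,4,5} D(Y)={3,4,5}: V {1,3,4,5}->{1,3,4} => REVISION
Constraint 2 (Z < V) on D(Z)={1,2,3,4,5} D(V)={1,3,4}: Z {1,2,3,4,5}->{1,2,3}; V {1,3,4}->{3,4} => REVISION
Constraint 3 (X != Z) on D(X)={1,2,3,4,5} D(Z)={1,2,3}: no change => not a revision
Constraint 4 (Y < V) on D(Y)={3,4,5} D(V)={3,4}: Y {3,4,5}->{3}; V {3,4}->{4} => REVISION
Total revisions = 3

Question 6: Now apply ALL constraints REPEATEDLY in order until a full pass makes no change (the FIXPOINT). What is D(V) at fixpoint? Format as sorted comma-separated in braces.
pass 0 (initial): D(V)={1,3,4,5}
pass 1: V {1,3,4,5}->{4}; Y {3,4,5}->{3}; Z {1,2,3,4,5}->{1,2,3}
pass 2: V {4}->{}; X {1,2,3,4,5}->{}; Y {3}->{}; Z {1,2,3}->{}
pass 3: no change
Fixpoint after 3 passes: D(V) = {}

Answer: {}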